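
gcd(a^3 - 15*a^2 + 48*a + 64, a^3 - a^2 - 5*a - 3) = a + 1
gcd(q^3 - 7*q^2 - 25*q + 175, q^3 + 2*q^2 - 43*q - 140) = q^2 - 2*q - 35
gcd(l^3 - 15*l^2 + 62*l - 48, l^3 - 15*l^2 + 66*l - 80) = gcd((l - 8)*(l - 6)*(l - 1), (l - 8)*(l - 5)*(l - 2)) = l - 8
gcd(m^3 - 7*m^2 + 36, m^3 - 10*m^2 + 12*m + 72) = m^2 - 4*m - 12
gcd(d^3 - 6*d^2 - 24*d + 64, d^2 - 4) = d - 2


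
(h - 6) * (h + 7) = h^2 + h - 42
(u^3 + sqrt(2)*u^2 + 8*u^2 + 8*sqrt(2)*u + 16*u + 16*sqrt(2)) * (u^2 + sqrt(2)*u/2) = u^5 + 3*sqrt(2)*u^4/2 + 8*u^4 + 12*sqrt(2)*u^3 + 17*u^3 + 8*u^2 + 24*sqrt(2)*u^2 + 16*u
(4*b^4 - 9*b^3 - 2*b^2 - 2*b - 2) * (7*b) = 28*b^5 - 63*b^4 - 14*b^3 - 14*b^2 - 14*b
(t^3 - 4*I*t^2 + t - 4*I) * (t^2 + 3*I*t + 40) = t^5 - I*t^4 + 53*t^3 - 161*I*t^2 + 52*t - 160*I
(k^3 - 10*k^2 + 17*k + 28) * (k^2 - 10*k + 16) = k^5 - 20*k^4 + 133*k^3 - 302*k^2 - 8*k + 448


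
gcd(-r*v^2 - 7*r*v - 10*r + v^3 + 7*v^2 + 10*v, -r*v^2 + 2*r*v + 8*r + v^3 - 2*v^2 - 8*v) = r*v + 2*r - v^2 - 2*v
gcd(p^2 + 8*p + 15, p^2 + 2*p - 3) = p + 3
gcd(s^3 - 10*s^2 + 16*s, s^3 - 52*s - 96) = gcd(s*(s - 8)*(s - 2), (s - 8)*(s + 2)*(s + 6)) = s - 8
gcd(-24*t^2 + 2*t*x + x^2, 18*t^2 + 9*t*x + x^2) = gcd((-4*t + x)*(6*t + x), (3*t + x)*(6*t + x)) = 6*t + x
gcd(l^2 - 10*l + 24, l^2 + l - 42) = l - 6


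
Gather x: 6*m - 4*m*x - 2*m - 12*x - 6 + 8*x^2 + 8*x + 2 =4*m + 8*x^2 + x*(-4*m - 4) - 4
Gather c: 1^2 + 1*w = w + 1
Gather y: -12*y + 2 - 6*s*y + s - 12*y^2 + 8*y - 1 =s - 12*y^2 + y*(-6*s - 4) + 1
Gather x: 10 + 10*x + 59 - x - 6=9*x + 63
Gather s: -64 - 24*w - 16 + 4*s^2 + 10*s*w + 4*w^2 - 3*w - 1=4*s^2 + 10*s*w + 4*w^2 - 27*w - 81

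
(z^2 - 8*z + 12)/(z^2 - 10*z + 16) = (z - 6)/(z - 8)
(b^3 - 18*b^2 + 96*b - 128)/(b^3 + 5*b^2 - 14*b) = (b^2 - 16*b + 64)/(b*(b + 7))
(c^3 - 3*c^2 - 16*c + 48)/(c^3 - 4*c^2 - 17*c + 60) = (c - 4)/(c - 5)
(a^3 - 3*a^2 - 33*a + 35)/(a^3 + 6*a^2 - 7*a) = (a^2 - 2*a - 35)/(a*(a + 7))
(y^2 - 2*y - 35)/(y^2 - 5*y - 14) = (y + 5)/(y + 2)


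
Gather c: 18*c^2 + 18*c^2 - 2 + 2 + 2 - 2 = 36*c^2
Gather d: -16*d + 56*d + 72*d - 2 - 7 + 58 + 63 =112*d + 112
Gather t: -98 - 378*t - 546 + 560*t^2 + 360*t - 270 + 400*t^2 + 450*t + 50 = 960*t^2 + 432*t - 864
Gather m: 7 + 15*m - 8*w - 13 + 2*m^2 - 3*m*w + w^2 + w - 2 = 2*m^2 + m*(15 - 3*w) + w^2 - 7*w - 8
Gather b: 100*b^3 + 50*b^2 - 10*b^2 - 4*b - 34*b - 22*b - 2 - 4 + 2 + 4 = 100*b^3 + 40*b^2 - 60*b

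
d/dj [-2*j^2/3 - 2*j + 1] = -4*j/3 - 2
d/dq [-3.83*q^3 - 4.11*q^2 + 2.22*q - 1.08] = -11.49*q^2 - 8.22*q + 2.22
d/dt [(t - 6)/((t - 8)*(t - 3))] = (-t^2 + 12*t - 42)/(t^4 - 22*t^3 + 169*t^2 - 528*t + 576)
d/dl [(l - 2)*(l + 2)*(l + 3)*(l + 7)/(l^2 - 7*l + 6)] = (2*l^5 - 11*l^4 - 116*l^3 + 101*l^2 + 372*l - 828)/(l^4 - 14*l^3 + 61*l^2 - 84*l + 36)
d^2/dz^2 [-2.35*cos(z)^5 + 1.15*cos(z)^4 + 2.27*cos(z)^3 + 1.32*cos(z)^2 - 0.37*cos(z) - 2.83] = 58.75*cos(z)^5 - 18.4*cos(z)^4 - 67.43*cos(z)^3 + 8.52000000000001*cos(z)^2 + 13.99*cos(z) + 2.64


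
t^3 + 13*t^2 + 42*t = t*(t + 6)*(t + 7)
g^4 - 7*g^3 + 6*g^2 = g^2*(g - 6)*(g - 1)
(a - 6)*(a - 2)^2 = a^3 - 10*a^2 + 28*a - 24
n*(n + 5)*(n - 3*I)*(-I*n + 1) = -I*n^4 - 2*n^3 - 5*I*n^3 - 10*n^2 - 3*I*n^2 - 15*I*n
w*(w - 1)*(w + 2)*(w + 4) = w^4 + 5*w^3 + 2*w^2 - 8*w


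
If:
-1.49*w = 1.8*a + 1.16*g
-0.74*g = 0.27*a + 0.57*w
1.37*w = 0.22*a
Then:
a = 0.00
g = 0.00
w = 0.00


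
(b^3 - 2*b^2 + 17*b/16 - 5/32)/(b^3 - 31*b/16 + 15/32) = (2*b - 1)/(2*b + 3)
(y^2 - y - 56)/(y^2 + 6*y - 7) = (y - 8)/(y - 1)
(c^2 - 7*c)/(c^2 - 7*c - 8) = c*(7 - c)/(-c^2 + 7*c + 8)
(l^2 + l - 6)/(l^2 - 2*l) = (l + 3)/l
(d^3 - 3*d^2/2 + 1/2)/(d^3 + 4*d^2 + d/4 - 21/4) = 2*(2*d^2 - d - 1)/(4*d^2 + 20*d + 21)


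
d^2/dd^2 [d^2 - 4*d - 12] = 2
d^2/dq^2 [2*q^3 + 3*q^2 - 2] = 12*q + 6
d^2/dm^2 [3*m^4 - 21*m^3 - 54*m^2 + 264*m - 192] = 36*m^2 - 126*m - 108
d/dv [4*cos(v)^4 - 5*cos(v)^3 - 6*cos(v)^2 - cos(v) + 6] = (-15*sin(v)^2 - 4*cos(3*v) + 16)*sin(v)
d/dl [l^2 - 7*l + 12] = 2*l - 7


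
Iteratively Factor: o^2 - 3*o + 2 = (o - 1)*(o - 2)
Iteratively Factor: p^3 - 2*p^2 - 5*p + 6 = (p + 2)*(p^2 - 4*p + 3) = (p - 3)*(p + 2)*(p - 1)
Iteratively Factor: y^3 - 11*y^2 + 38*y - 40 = (y - 2)*(y^2 - 9*y + 20) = (y - 5)*(y - 2)*(y - 4)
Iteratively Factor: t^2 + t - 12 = (t - 3)*(t + 4)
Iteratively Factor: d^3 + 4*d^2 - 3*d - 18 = (d - 2)*(d^2 + 6*d + 9) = (d - 2)*(d + 3)*(d + 3)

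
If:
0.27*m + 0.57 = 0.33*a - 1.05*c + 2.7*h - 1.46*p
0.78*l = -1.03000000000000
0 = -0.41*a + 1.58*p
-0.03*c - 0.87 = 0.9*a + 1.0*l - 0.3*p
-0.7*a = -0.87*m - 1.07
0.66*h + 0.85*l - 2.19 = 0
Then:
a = 0.09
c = 12.66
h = 5.02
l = -1.32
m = -1.16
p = 0.02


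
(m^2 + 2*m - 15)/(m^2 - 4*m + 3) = (m + 5)/(m - 1)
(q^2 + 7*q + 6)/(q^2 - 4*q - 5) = (q + 6)/(q - 5)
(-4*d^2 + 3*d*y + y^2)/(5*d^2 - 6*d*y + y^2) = (4*d + y)/(-5*d + y)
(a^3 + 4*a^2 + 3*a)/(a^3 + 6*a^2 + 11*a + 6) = a/(a + 2)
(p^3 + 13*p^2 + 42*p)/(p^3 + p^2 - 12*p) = (p^2 + 13*p + 42)/(p^2 + p - 12)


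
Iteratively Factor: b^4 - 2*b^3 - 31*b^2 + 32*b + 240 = (b - 4)*(b^3 + 2*b^2 - 23*b - 60) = (b - 5)*(b - 4)*(b^2 + 7*b + 12) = (b - 5)*(b - 4)*(b + 4)*(b + 3)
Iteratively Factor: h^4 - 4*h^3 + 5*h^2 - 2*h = (h - 1)*(h^3 - 3*h^2 + 2*h) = h*(h - 1)*(h^2 - 3*h + 2) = h*(h - 1)^2*(h - 2)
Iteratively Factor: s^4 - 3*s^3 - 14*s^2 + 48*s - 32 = (s + 4)*(s^3 - 7*s^2 + 14*s - 8) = (s - 4)*(s + 4)*(s^2 - 3*s + 2) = (s - 4)*(s - 2)*(s + 4)*(s - 1)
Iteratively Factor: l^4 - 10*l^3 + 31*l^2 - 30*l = (l - 2)*(l^3 - 8*l^2 + 15*l) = l*(l - 2)*(l^2 - 8*l + 15) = l*(l - 3)*(l - 2)*(l - 5)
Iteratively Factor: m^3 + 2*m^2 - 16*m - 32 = (m - 4)*(m^2 + 6*m + 8) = (m - 4)*(m + 2)*(m + 4)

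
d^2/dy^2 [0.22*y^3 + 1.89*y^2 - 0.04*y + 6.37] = 1.32*y + 3.78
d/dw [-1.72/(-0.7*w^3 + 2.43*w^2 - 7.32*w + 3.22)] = (-3.612*w^2 + 8.3592*w - 12.5904)/(0.7*w^3 - 2.43*w^2 + 7.32*w - 3.22)^2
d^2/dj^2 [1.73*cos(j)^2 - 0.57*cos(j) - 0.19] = 0.57*cos(j) - 3.46*cos(2*j)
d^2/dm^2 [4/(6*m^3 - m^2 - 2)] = 8*(-4*m^2*(9*m - 1)^2 + (1 - 18*m)*(-6*m^3 + m^2 + 2))/(-6*m^3 + m^2 + 2)^3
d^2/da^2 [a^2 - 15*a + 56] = 2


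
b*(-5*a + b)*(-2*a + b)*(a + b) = 10*a^3*b + 3*a^2*b^2 - 6*a*b^3 + b^4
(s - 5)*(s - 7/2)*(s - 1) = s^3 - 19*s^2/2 + 26*s - 35/2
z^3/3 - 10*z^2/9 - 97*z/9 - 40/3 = (z/3 + 1)*(z - 8)*(z + 5/3)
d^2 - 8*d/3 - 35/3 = (d - 5)*(d + 7/3)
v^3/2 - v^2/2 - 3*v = v*(v/2 + 1)*(v - 3)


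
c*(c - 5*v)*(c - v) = c^3 - 6*c^2*v + 5*c*v^2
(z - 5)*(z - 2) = z^2 - 7*z + 10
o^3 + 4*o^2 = o^2*(o + 4)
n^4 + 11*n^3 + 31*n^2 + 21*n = n*(n + 1)*(n + 3)*(n + 7)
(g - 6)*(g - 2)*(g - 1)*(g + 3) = g^4 - 6*g^3 - 7*g^2 + 48*g - 36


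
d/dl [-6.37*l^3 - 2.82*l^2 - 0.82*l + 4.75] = -19.11*l^2 - 5.64*l - 0.82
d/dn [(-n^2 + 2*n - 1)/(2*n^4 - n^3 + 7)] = (n^2*(8*n - 3)*(n^2 - 2*n + 1) + 2*(1 - n)*(2*n^4 - n^3 + 7))/(2*n^4 - n^3 + 7)^2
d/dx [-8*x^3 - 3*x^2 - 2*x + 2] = -24*x^2 - 6*x - 2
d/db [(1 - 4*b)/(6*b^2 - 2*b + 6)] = (12*b^2 - 6*b - 11)/(2*(9*b^4 - 6*b^3 + 19*b^2 - 6*b + 9))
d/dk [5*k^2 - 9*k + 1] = 10*k - 9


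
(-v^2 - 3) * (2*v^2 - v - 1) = -2*v^4 + v^3 - 5*v^2 + 3*v + 3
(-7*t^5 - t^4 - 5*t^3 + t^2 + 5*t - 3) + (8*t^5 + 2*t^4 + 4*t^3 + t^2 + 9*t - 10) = t^5 + t^4 - t^3 + 2*t^2 + 14*t - 13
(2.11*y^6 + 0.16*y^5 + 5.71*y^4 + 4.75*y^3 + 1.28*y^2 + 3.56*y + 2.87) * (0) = 0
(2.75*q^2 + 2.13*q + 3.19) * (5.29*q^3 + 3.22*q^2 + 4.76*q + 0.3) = 14.5475*q^5 + 20.1227*q^4 + 36.8237*q^3 + 21.2356*q^2 + 15.8234*q + 0.957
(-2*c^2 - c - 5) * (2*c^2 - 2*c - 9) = -4*c^4 + 2*c^3 + 10*c^2 + 19*c + 45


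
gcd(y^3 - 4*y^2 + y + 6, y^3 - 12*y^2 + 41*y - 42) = y^2 - 5*y + 6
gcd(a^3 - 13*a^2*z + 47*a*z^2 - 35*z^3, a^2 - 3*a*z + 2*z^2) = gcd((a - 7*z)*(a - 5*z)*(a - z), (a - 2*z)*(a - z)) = -a + z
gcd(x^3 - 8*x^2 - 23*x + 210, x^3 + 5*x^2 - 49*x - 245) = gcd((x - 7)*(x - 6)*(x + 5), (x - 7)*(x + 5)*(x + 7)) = x^2 - 2*x - 35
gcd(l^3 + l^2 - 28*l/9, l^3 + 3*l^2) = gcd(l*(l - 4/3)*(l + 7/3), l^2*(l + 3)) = l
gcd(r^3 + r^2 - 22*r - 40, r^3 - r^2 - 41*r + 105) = r - 5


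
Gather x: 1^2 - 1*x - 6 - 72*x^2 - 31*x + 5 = -72*x^2 - 32*x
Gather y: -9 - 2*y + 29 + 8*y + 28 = 6*y + 48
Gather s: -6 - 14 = -20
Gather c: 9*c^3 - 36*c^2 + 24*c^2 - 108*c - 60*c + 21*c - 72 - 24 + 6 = 9*c^3 - 12*c^2 - 147*c - 90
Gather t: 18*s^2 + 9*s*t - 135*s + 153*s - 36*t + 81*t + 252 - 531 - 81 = 18*s^2 + 18*s + t*(9*s + 45) - 360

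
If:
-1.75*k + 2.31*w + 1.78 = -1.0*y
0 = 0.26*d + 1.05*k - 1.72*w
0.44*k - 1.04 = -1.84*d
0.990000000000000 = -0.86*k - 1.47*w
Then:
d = 0.72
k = -0.65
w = -0.29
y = -2.25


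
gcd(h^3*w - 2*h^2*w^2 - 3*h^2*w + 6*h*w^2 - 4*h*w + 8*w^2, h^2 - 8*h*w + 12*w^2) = -h + 2*w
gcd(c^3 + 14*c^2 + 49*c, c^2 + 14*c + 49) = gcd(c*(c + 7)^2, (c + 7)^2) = c^2 + 14*c + 49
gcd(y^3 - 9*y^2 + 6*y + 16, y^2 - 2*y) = y - 2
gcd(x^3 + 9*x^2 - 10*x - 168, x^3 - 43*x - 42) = x + 6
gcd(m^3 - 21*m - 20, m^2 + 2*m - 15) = 1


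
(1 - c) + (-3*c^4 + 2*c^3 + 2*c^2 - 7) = -3*c^4 + 2*c^3 + 2*c^2 - c - 6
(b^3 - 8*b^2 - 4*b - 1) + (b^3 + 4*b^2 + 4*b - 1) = 2*b^3 - 4*b^2 - 2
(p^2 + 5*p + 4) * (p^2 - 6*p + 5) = p^4 - p^3 - 21*p^2 + p + 20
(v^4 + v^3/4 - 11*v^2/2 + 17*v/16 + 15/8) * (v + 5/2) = v^5 + 11*v^4/4 - 39*v^3/8 - 203*v^2/16 + 145*v/32 + 75/16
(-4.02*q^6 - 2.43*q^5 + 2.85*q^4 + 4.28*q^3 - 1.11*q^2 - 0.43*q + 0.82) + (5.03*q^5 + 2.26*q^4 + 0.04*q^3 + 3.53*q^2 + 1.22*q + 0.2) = -4.02*q^6 + 2.6*q^5 + 5.11*q^4 + 4.32*q^3 + 2.42*q^2 + 0.79*q + 1.02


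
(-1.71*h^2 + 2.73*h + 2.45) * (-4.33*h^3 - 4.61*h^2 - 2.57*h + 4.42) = 7.4043*h^5 - 3.9378*h^4 - 18.7991*h^3 - 25.8688*h^2 + 5.7701*h + 10.829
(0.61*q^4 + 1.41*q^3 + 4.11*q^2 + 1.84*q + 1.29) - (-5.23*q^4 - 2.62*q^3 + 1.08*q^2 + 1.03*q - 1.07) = 5.84*q^4 + 4.03*q^3 + 3.03*q^2 + 0.81*q + 2.36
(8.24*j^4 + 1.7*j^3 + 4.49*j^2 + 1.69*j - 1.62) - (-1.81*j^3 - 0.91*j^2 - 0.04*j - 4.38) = 8.24*j^4 + 3.51*j^3 + 5.4*j^2 + 1.73*j + 2.76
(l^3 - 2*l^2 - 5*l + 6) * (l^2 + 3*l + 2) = l^5 + l^4 - 9*l^3 - 13*l^2 + 8*l + 12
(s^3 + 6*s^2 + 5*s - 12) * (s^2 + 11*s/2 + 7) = s^5 + 23*s^4/2 + 45*s^3 + 115*s^2/2 - 31*s - 84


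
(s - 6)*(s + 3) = s^2 - 3*s - 18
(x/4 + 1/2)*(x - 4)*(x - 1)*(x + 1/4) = x^4/4 - 11*x^3/16 - 27*x^2/16 + 13*x/8 + 1/2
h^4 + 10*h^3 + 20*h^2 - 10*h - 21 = (h - 1)*(h + 1)*(h + 3)*(h + 7)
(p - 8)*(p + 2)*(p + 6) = p^3 - 52*p - 96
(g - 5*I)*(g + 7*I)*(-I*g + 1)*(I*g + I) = g^4 + g^3 + 3*I*g^3 + 33*g^2 + 3*I*g^2 + 33*g + 35*I*g + 35*I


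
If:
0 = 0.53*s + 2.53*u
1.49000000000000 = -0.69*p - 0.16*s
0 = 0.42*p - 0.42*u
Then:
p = 20.20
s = -96.41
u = 20.20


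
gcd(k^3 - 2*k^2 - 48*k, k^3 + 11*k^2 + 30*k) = k^2 + 6*k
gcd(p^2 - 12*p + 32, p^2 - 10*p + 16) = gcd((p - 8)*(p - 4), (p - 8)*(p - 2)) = p - 8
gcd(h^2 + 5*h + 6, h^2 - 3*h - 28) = 1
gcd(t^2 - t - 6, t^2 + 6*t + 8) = t + 2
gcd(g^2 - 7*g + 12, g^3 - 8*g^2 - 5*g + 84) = g - 4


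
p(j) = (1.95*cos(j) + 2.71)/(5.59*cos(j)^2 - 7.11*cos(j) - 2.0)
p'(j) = (11.18*sin(j)*cos(j) - 7.11*sin(j))*(1.95*cos(j) + 2.71)/(5.59*cos(j)^2 - 7.11*cos(j) - 2.0)^2 - 1.95*sin(j)/(5.59*cos(j)^2 - 7.11*cos(j) - 2.0)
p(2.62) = 0.12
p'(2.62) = -0.24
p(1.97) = 1.21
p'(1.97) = -9.09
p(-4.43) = 5.22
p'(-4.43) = -127.90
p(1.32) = -0.93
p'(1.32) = -0.59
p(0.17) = -1.29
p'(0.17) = 0.33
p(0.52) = -1.11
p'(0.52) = 0.61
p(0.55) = -1.09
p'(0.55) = 0.60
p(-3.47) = 0.09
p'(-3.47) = -0.12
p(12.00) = -1.08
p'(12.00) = -0.60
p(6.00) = -1.25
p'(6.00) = -0.49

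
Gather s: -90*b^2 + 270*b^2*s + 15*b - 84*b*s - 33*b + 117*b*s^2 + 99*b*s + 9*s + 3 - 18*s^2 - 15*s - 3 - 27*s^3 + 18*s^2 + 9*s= -90*b^2 + 117*b*s^2 - 18*b - 27*s^3 + s*(270*b^2 + 15*b + 3)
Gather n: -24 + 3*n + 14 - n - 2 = 2*n - 12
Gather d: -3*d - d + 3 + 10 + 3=16 - 4*d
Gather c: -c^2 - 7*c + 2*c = -c^2 - 5*c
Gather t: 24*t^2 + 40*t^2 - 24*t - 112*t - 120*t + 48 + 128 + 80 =64*t^2 - 256*t + 256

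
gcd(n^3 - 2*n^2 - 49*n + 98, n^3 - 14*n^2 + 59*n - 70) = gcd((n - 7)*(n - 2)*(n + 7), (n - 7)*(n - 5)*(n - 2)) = n^2 - 9*n + 14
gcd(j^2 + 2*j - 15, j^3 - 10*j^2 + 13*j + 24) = j - 3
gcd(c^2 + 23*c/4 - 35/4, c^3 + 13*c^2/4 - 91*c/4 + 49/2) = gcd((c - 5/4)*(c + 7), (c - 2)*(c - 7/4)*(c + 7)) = c + 7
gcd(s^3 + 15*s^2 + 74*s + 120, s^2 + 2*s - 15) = s + 5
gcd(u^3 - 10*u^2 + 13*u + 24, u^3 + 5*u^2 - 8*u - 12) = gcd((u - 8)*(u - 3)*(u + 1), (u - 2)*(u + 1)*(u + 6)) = u + 1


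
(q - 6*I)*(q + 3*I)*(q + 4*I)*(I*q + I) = I*q^4 - q^3 + I*q^3 - q^2 + 30*I*q^2 - 72*q + 30*I*q - 72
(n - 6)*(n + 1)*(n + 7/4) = n^3 - 13*n^2/4 - 59*n/4 - 21/2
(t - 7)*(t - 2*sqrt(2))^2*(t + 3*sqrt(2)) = t^4 - 7*t^3 - sqrt(2)*t^3 - 16*t^2 + 7*sqrt(2)*t^2 + 24*sqrt(2)*t + 112*t - 168*sqrt(2)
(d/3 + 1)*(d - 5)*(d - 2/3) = d^3/3 - 8*d^2/9 - 41*d/9 + 10/3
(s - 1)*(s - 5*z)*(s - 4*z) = s^3 - 9*s^2*z - s^2 + 20*s*z^2 + 9*s*z - 20*z^2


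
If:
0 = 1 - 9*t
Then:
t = 1/9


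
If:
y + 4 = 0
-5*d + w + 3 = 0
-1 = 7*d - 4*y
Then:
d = -17/7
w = -106/7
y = -4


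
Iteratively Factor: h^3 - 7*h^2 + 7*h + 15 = (h - 3)*(h^2 - 4*h - 5) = (h - 3)*(h + 1)*(h - 5)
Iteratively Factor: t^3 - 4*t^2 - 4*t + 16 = (t - 2)*(t^2 - 2*t - 8) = (t - 2)*(t + 2)*(t - 4)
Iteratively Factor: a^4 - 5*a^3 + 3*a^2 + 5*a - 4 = (a - 4)*(a^3 - a^2 - a + 1) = (a - 4)*(a + 1)*(a^2 - 2*a + 1) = (a - 4)*(a - 1)*(a + 1)*(a - 1)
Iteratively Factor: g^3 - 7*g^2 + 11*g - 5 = (g - 5)*(g^2 - 2*g + 1) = (g - 5)*(g - 1)*(g - 1)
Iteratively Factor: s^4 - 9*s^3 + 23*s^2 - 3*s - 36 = (s - 4)*(s^3 - 5*s^2 + 3*s + 9) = (s - 4)*(s - 3)*(s^2 - 2*s - 3) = (s - 4)*(s - 3)^2*(s + 1)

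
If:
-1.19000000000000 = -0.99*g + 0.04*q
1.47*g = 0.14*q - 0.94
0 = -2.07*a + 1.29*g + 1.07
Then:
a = 2.11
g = 2.56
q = 33.58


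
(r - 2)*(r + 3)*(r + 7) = r^3 + 8*r^2 + r - 42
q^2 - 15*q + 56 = (q - 8)*(q - 7)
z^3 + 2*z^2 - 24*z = z*(z - 4)*(z + 6)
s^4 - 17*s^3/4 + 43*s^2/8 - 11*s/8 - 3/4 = (s - 2)*(s - 3/2)*(s - 1)*(s + 1/4)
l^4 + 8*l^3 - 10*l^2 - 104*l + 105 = (l - 3)*(l - 1)*(l + 5)*(l + 7)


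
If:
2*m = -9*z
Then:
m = -9*z/2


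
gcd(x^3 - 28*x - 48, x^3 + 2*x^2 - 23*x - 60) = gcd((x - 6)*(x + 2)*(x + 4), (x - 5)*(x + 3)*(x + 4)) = x + 4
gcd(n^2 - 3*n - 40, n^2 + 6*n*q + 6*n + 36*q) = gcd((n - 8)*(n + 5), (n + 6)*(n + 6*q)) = 1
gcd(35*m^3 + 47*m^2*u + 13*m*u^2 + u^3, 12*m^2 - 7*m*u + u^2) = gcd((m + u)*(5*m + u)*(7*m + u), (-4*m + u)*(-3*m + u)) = 1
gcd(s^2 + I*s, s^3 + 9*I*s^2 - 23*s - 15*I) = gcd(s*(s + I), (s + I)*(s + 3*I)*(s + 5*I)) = s + I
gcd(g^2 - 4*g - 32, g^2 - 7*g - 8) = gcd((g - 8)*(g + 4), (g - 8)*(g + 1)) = g - 8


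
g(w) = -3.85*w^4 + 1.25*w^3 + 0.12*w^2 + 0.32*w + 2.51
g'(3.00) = -381.01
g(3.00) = -273.55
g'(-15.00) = 52815.47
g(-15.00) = -199100.29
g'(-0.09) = 0.34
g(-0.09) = 2.48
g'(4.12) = -1012.03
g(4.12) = -1016.02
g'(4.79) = -1604.98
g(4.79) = -1882.59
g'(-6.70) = 4798.80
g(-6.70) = -8128.38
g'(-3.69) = 824.24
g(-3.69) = -773.62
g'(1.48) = -41.03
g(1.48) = -11.17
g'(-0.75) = 8.75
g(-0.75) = 0.59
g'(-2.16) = 172.49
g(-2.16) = -94.02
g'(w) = -15.4*w^3 + 3.75*w^2 + 0.24*w + 0.32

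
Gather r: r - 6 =r - 6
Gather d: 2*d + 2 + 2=2*d + 4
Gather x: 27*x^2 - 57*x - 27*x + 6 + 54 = 27*x^2 - 84*x + 60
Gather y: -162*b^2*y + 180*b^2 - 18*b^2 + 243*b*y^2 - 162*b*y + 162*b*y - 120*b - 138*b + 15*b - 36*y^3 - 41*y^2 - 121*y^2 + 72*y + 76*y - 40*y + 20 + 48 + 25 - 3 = 162*b^2 - 243*b - 36*y^3 + y^2*(243*b - 162) + y*(108 - 162*b^2) + 90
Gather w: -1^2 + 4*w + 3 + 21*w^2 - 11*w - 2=21*w^2 - 7*w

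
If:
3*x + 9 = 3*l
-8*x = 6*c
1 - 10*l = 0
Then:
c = 58/15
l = 1/10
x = -29/10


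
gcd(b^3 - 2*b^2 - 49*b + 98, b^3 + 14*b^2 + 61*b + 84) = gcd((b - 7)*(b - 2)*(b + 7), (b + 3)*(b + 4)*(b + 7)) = b + 7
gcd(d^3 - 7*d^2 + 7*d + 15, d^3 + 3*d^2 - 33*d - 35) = d^2 - 4*d - 5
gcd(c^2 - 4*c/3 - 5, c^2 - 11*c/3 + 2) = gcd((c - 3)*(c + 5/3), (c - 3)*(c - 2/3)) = c - 3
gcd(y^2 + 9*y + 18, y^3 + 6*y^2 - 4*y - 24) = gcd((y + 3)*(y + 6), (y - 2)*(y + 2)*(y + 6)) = y + 6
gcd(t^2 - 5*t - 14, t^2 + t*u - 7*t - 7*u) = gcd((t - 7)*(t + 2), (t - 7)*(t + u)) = t - 7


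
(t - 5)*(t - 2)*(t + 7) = t^3 - 39*t + 70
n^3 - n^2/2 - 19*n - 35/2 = (n - 5)*(n + 1)*(n + 7/2)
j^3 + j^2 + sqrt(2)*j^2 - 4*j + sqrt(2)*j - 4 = (j + 1)*(j - sqrt(2))*(j + 2*sqrt(2))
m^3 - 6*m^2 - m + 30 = (m - 5)*(m - 3)*(m + 2)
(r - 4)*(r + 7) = r^2 + 3*r - 28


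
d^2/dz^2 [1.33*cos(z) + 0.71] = -1.33*cos(z)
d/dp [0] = 0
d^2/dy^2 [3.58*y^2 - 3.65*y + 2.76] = 7.16000000000000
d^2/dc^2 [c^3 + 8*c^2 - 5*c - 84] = 6*c + 16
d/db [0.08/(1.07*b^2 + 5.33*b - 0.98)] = (-0.1712*b - 0.4264)/(1.07*b^2 + 5.33*b - 0.98)^2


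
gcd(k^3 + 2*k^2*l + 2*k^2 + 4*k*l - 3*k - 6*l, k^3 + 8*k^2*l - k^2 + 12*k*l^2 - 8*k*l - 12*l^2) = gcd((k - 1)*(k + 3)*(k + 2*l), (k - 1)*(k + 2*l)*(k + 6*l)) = k^2 + 2*k*l - k - 2*l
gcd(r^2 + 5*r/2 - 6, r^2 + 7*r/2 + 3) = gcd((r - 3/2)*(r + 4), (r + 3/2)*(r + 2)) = 1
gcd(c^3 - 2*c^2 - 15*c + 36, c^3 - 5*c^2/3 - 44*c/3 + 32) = c^2 + c - 12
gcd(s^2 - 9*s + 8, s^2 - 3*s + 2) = s - 1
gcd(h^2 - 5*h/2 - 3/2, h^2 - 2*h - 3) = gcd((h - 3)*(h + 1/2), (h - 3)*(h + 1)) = h - 3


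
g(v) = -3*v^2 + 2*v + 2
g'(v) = 2 - 6*v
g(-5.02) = -83.64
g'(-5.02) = 32.12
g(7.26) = -141.60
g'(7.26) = -41.56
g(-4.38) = -64.31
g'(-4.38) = 28.28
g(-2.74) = -26.00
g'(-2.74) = 18.44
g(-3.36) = -38.59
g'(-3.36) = 22.16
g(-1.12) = -4.00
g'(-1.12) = 8.72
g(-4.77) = -75.80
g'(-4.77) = 30.62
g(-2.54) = -22.43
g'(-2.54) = 17.24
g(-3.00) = -31.00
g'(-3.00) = 20.00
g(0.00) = 2.00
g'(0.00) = 2.00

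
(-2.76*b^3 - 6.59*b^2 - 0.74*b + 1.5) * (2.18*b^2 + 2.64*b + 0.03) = -6.0168*b^5 - 21.6526*b^4 - 19.0936*b^3 + 1.1187*b^2 + 3.9378*b + 0.045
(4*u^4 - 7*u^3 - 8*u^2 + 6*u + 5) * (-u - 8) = -4*u^5 - 25*u^4 + 64*u^3 + 58*u^2 - 53*u - 40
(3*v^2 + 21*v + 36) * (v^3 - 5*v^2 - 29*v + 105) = 3*v^5 + 6*v^4 - 156*v^3 - 474*v^2 + 1161*v + 3780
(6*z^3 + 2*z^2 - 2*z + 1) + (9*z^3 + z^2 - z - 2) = 15*z^3 + 3*z^2 - 3*z - 1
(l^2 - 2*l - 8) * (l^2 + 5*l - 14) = l^4 + 3*l^3 - 32*l^2 - 12*l + 112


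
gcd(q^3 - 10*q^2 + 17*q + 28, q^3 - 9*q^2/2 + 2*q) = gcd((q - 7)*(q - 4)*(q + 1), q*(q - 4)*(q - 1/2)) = q - 4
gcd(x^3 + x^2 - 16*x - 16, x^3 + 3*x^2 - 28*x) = x - 4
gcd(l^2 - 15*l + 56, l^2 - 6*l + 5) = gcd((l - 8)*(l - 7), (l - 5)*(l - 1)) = 1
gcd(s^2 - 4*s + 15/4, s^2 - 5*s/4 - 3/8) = s - 3/2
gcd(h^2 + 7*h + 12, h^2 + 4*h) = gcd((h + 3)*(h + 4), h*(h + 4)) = h + 4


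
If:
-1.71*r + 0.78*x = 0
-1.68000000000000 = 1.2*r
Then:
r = -1.40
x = -3.07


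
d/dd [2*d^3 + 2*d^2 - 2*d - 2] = 6*d^2 + 4*d - 2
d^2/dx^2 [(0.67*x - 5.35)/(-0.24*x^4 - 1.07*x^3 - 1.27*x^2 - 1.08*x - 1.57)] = (-0.463104*x^7 + 3.410304*x^6 + 35.388606*x^5 + 98.434026*x^4 + 126.305058*x^3 + 78.184686*x^2 - 1.88095199999999*x - 6.582146)/(0.013824*x^12 + 0.184896*x^11 + 1.043784*x^10 + 3.368483*x^9 + 7.458717*x^8 + 13.281045*x^7 + 19.957558*x^6 + 24.212442*x^5 + 24.701223*x^4 + 22.092513*x^3 + 14.885013*x^2 + 7.986276*x + 3.869893)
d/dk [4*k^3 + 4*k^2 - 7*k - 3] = 12*k^2 + 8*k - 7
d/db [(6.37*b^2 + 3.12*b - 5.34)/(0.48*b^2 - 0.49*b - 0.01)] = (-4.6189*b^2 + 4.999*b - 2.6478)/(0.2304*b^4 - 0.4704*b^3 + 0.2305*b^2 + 0.0098*b + 0.0001)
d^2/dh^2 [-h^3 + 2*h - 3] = -6*h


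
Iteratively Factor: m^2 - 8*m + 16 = (m - 4)*(m - 4)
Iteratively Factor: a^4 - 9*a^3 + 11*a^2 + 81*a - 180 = (a - 5)*(a^3 - 4*a^2 - 9*a + 36) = (a - 5)*(a - 3)*(a^2 - a - 12) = (a - 5)*(a - 3)*(a + 3)*(a - 4)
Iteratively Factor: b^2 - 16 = (b - 4)*(b + 4)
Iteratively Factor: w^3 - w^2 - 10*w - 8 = (w + 2)*(w^2 - 3*w - 4) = (w - 4)*(w + 2)*(w + 1)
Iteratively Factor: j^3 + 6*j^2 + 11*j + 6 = (j + 1)*(j^2 + 5*j + 6) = (j + 1)*(j + 2)*(j + 3)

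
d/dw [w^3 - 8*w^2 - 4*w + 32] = 3*w^2 - 16*w - 4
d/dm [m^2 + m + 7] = 2*m + 1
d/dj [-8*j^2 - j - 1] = -16*j - 1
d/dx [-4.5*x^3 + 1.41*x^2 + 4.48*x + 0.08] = -13.5*x^2 + 2.82*x + 4.48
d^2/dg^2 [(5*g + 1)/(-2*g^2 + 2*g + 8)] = ((2*g - 1)^2*(5*g + 1) + (15*g - 4)*(-g^2 + g + 4))/(-g^2 + g + 4)^3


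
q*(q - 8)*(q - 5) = q^3 - 13*q^2 + 40*q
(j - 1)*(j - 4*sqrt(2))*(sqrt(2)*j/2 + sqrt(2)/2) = sqrt(2)*j^3/2 - 4*j^2 - sqrt(2)*j/2 + 4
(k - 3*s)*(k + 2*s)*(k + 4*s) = k^3 + 3*k^2*s - 10*k*s^2 - 24*s^3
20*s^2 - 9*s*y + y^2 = (-5*s + y)*(-4*s + y)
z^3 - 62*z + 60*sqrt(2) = (z - 5*sqrt(2))*(z - sqrt(2))*(z + 6*sqrt(2))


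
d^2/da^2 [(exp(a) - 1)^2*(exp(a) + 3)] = (9*exp(2*a) + 4*exp(a) - 5)*exp(a)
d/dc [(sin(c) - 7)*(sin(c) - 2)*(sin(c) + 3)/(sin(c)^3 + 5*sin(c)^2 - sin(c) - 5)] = (11*sin(c)^4 + 24*sin(c)^3 - 70*sin(c)^2 - 360*sin(c) + 107)/((sin(c) + 5)^2*cos(c)^3)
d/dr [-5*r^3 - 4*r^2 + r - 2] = -15*r^2 - 8*r + 1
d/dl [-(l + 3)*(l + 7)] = -2*l - 10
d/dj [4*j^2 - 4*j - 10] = 8*j - 4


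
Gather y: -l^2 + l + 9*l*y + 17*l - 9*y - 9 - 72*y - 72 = -l^2 + 18*l + y*(9*l - 81) - 81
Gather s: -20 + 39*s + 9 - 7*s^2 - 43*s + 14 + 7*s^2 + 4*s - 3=0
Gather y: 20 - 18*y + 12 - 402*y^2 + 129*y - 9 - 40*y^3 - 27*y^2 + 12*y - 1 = -40*y^3 - 429*y^2 + 123*y + 22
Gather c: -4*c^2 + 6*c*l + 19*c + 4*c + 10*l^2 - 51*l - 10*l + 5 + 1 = -4*c^2 + c*(6*l + 23) + 10*l^2 - 61*l + 6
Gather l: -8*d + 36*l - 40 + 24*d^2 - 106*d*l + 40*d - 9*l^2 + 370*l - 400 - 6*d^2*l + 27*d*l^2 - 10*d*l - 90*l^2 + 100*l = 24*d^2 + 32*d + l^2*(27*d - 99) + l*(-6*d^2 - 116*d + 506) - 440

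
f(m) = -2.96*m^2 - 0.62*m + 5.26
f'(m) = -5.92*m - 0.62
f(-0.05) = 5.28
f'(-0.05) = -0.32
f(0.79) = 2.92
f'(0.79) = -5.30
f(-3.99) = -39.39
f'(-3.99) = 23.00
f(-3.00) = -19.52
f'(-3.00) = 17.14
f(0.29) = 4.83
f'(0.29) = -2.34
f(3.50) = -33.17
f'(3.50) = -21.34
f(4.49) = -57.20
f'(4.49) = -27.20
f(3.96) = -43.61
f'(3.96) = -24.06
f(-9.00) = -228.92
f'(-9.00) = 52.66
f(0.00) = 5.26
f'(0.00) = -0.62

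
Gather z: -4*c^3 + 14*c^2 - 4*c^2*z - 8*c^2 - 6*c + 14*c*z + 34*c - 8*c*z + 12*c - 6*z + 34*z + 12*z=-4*c^3 + 6*c^2 + 40*c + z*(-4*c^2 + 6*c + 40)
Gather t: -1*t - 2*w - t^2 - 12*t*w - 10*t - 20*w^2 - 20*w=-t^2 + t*(-12*w - 11) - 20*w^2 - 22*w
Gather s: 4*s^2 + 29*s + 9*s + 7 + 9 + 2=4*s^2 + 38*s + 18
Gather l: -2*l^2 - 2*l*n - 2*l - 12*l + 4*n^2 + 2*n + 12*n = -2*l^2 + l*(-2*n - 14) + 4*n^2 + 14*n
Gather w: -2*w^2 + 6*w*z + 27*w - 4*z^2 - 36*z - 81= -2*w^2 + w*(6*z + 27) - 4*z^2 - 36*z - 81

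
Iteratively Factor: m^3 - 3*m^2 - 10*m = (m - 5)*(m^2 + 2*m) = (m - 5)*(m + 2)*(m)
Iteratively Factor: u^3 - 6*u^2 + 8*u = (u)*(u^2 - 6*u + 8) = u*(u - 4)*(u - 2)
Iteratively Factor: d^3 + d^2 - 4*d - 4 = (d + 1)*(d^2 - 4) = (d - 2)*(d + 1)*(d + 2)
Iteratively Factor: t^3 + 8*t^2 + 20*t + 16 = (t + 2)*(t^2 + 6*t + 8) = (t + 2)^2*(t + 4)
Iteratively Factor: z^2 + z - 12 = (z + 4)*(z - 3)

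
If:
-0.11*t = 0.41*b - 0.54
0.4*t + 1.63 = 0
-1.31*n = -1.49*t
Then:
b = 2.41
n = -4.63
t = -4.08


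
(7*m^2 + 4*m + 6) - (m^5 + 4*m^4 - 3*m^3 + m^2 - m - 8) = -m^5 - 4*m^4 + 3*m^3 + 6*m^2 + 5*m + 14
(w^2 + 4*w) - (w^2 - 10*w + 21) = 14*w - 21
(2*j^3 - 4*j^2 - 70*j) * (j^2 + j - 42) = 2*j^5 - 2*j^4 - 158*j^3 + 98*j^2 + 2940*j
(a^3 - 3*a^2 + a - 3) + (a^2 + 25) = a^3 - 2*a^2 + a + 22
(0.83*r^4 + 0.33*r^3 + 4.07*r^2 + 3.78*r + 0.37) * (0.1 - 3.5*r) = -2.905*r^5 - 1.072*r^4 - 14.212*r^3 - 12.823*r^2 - 0.917*r + 0.037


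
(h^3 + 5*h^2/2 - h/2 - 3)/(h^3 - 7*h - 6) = (2*h^2 + h - 3)/(2*(h^2 - 2*h - 3))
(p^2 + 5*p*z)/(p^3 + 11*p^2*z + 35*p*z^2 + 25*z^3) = p/(p^2 + 6*p*z + 5*z^2)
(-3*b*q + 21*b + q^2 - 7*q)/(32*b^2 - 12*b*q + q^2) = (-3*b*q + 21*b + q^2 - 7*q)/(32*b^2 - 12*b*q + q^2)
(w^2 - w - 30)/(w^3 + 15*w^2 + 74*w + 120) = (w - 6)/(w^2 + 10*w + 24)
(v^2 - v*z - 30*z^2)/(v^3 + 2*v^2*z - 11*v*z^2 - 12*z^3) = (v^2 - v*z - 30*z^2)/(v^3 + 2*v^2*z - 11*v*z^2 - 12*z^3)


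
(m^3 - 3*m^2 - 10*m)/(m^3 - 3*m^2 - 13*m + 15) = m*(m + 2)/(m^2 + 2*m - 3)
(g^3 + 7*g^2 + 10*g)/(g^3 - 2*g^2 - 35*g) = (g + 2)/(g - 7)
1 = 1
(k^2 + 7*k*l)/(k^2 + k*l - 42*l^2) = k/(k - 6*l)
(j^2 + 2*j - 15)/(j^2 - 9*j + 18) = (j + 5)/(j - 6)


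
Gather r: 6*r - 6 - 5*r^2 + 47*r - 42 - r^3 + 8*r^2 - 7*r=-r^3 + 3*r^2 + 46*r - 48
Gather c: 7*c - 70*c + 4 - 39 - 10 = -63*c - 45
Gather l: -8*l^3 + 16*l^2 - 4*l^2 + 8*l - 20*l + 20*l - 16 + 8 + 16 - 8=-8*l^3 + 12*l^2 + 8*l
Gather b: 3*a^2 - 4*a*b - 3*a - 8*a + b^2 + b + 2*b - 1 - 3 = 3*a^2 - 11*a + b^2 + b*(3 - 4*a) - 4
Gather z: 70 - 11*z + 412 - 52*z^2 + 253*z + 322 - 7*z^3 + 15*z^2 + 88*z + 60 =-7*z^3 - 37*z^2 + 330*z + 864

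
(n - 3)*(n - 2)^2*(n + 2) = n^4 - 5*n^3 + 2*n^2 + 20*n - 24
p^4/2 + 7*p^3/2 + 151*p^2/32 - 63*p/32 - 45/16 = (p/2 + 1)*(p - 3/4)*(p + 3/4)*(p + 5)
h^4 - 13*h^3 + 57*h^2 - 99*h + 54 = (h - 6)*(h - 3)^2*(h - 1)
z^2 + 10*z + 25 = (z + 5)^2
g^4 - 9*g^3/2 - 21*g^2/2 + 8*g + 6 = (g - 6)*(g - 1)*(g + 1/2)*(g + 2)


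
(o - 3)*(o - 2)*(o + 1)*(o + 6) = o^4 + 2*o^3 - 23*o^2 + 12*o + 36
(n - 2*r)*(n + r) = n^2 - n*r - 2*r^2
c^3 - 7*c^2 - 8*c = c*(c - 8)*(c + 1)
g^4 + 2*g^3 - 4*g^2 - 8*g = g*(g - 2)*(g + 2)^2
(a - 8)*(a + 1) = a^2 - 7*a - 8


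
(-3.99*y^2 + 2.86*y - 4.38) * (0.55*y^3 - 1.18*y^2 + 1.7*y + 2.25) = -2.1945*y^5 + 6.2812*y^4 - 12.5668*y^3 + 1.0529*y^2 - 1.011*y - 9.855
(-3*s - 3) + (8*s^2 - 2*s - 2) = 8*s^2 - 5*s - 5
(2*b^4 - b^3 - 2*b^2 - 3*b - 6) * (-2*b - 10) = -4*b^5 - 18*b^4 + 14*b^3 + 26*b^2 + 42*b + 60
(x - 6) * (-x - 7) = -x^2 - x + 42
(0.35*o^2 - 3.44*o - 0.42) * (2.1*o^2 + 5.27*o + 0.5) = 0.735*o^4 - 5.3795*o^3 - 18.8358*o^2 - 3.9334*o - 0.21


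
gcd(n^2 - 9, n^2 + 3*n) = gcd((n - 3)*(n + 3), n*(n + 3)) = n + 3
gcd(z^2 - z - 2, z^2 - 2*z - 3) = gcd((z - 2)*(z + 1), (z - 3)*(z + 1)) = z + 1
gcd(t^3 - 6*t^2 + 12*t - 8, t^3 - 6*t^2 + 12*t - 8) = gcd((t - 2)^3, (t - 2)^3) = t^3 - 6*t^2 + 12*t - 8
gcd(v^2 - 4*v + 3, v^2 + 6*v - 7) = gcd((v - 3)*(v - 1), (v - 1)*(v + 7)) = v - 1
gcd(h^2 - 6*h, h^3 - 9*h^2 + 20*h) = h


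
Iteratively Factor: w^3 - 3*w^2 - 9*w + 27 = (w + 3)*(w^2 - 6*w + 9) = (w - 3)*(w + 3)*(w - 3)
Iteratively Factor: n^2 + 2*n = (n)*(n + 2)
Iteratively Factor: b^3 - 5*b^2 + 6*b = (b)*(b^2 - 5*b + 6) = b*(b - 3)*(b - 2)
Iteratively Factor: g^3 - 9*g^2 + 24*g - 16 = (g - 4)*(g^2 - 5*g + 4) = (g - 4)*(g - 1)*(g - 4)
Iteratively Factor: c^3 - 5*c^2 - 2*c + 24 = (c - 3)*(c^2 - 2*c - 8) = (c - 3)*(c + 2)*(c - 4)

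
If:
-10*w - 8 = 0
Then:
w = -4/5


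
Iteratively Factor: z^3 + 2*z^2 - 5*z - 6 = (z + 1)*(z^2 + z - 6) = (z + 1)*(z + 3)*(z - 2)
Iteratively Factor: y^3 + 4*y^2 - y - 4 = (y + 4)*(y^2 - 1) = (y + 1)*(y + 4)*(y - 1)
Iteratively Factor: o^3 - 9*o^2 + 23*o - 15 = (o - 1)*(o^2 - 8*o + 15) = (o - 5)*(o - 1)*(o - 3)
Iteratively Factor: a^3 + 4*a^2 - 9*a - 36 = (a + 3)*(a^2 + a - 12) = (a + 3)*(a + 4)*(a - 3)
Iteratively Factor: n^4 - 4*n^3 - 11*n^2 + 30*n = (n - 2)*(n^3 - 2*n^2 - 15*n) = n*(n - 2)*(n^2 - 2*n - 15) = n*(n - 2)*(n + 3)*(n - 5)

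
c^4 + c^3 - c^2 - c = c*(c - 1)*(c + 1)^2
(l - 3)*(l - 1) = l^2 - 4*l + 3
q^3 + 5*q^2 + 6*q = q*(q + 2)*(q + 3)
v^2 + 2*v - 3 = (v - 1)*(v + 3)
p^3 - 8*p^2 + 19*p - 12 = (p - 4)*(p - 3)*(p - 1)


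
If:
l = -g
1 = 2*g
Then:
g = 1/2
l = -1/2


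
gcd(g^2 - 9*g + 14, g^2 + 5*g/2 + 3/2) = 1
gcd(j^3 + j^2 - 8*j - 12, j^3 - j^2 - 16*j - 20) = j^2 + 4*j + 4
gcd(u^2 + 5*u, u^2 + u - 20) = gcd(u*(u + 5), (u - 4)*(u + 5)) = u + 5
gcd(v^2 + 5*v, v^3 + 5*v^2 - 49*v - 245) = v + 5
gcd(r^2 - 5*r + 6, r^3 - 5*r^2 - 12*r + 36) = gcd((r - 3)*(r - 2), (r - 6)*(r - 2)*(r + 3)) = r - 2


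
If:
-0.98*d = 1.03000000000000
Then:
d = -1.05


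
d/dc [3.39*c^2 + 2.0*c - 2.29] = 6.78*c + 2.0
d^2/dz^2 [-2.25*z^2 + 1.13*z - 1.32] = -4.50000000000000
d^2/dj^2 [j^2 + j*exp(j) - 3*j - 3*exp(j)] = j*exp(j) - exp(j) + 2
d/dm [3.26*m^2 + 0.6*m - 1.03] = 6.52*m + 0.6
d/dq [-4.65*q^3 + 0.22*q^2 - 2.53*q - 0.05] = -13.95*q^2 + 0.44*q - 2.53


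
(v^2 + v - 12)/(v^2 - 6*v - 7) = (-v^2 - v + 12)/(-v^2 + 6*v + 7)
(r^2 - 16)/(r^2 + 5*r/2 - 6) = 2*(r - 4)/(2*r - 3)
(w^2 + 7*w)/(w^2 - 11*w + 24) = w*(w + 7)/(w^2 - 11*w + 24)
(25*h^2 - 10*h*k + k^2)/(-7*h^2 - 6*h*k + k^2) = (-25*h^2 + 10*h*k - k^2)/(7*h^2 + 6*h*k - k^2)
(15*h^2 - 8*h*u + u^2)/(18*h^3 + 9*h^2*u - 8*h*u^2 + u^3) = (-5*h + u)/(-6*h^2 - 5*h*u + u^2)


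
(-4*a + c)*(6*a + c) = -24*a^2 + 2*a*c + c^2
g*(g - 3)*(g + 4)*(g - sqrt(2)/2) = g^4 - sqrt(2)*g^3/2 + g^3 - 12*g^2 - sqrt(2)*g^2/2 + 6*sqrt(2)*g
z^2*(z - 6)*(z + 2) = z^4 - 4*z^3 - 12*z^2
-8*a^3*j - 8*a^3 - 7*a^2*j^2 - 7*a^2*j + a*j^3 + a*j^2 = (-8*a + j)*(a + j)*(a*j + a)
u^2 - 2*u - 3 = (u - 3)*(u + 1)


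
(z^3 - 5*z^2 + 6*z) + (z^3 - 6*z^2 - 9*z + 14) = 2*z^3 - 11*z^2 - 3*z + 14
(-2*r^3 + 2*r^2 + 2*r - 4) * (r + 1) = -2*r^4 + 4*r^2 - 2*r - 4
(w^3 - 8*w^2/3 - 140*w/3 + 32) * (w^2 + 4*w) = w^5 + 4*w^4/3 - 172*w^3/3 - 464*w^2/3 + 128*w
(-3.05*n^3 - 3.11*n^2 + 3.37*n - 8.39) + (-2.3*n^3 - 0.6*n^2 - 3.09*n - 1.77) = -5.35*n^3 - 3.71*n^2 + 0.28*n - 10.16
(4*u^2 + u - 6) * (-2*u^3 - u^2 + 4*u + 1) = -8*u^5 - 6*u^4 + 27*u^3 + 14*u^2 - 23*u - 6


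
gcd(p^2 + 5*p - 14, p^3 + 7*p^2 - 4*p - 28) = p^2 + 5*p - 14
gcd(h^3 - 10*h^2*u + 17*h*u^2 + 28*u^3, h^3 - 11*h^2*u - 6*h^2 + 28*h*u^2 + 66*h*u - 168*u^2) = h^2 - 11*h*u + 28*u^2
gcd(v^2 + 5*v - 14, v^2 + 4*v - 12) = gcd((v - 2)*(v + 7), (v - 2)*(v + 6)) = v - 2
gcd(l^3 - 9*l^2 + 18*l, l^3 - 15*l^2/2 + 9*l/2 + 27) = l^2 - 9*l + 18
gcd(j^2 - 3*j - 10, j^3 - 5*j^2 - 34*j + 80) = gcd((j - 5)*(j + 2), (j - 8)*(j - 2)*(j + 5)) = 1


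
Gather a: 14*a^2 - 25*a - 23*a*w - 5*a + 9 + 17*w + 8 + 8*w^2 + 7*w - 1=14*a^2 + a*(-23*w - 30) + 8*w^2 + 24*w + 16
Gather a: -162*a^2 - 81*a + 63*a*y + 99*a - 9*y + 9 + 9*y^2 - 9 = -162*a^2 + a*(63*y + 18) + 9*y^2 - 9*y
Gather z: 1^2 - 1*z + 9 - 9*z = 10 - 10*z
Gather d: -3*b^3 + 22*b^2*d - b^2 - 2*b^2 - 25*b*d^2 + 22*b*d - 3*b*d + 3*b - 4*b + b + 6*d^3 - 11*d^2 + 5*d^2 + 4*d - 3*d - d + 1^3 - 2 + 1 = -3*b^3 - 3*b^2 + 6*d^3 + d^2*(-25*b - 6) + d*(22*b^2 + 19*b)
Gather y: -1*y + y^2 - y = y^2 - 2*y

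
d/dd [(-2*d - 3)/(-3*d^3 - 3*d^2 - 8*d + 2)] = (6*d^3 + 6*d^2 + 16*d - (2*d + 3)*(9*d^2 + 6*d + 8) - 4)/(3*d^3 + 3*d^2 + 8*d - 2)^2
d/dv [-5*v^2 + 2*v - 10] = 2 - 10*v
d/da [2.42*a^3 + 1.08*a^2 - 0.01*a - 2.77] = 7.26*a^2 + 2.16*a - 0.01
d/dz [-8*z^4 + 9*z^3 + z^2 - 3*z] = -32*z^3 + 27*z^2 + 2*z - 3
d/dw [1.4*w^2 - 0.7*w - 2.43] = 2.8*w - 0.7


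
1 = 1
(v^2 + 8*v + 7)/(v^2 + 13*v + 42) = (v + 1)/(v + 6)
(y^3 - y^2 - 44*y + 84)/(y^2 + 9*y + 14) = (y^2 - 8*y + 12)/(y + 2)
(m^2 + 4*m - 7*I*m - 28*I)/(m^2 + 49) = (m + 4)/(m + 7*I)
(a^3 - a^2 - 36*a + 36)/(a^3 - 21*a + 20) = (a^2 - 36)/(a^2 + a - 20)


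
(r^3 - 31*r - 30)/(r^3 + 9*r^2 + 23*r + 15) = (r - 6)/(r + 3)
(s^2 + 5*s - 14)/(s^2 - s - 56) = (s - 2)/(s - 8)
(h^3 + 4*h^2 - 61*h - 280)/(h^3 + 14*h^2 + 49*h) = (h^2 - 3*h - 40)/(h*(h + 7))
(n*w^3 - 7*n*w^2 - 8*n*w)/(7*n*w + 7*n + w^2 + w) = n*w*(w - 8)/(7*n + w)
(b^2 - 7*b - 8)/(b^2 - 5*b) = (b^2 - 7*b - 8)/(b*(b - 5))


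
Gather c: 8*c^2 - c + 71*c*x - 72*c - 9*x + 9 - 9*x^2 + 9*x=8*c^2 + c*(71*x - 73) - 9*x^2 + 9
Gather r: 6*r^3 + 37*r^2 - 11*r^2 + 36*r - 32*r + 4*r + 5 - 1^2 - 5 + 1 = 6*r^3 + 26*r^2 + 8*r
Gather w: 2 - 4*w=2 - 4*w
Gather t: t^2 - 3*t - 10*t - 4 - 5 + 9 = t^2 - 13*t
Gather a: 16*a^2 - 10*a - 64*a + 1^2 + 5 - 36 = 16*a^2 - 74*a - 30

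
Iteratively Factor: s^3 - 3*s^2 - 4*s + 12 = (s - 3)*(s^2 - 4) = (s - 3)*(s - 2)*(s + 2)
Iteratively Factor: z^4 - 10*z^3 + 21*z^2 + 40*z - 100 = (z - 2)*(z^3 - 8*z^2 + 5*z + 50) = (z - 5)*(z - 2)*(z^2 - 3*z - 10) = (z - 5)*(z - 2)*(z + 2)*(z - 5)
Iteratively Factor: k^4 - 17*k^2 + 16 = (k + 1)*(k^3 - k^2 - 16*k + 16) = (k - 4)*(k + 1)*(k^2 + 3*k - 4) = (k - 4)*(k + 1)*(k + 4)*(k - 1)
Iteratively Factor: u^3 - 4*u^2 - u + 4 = (u + 1)*(u^2 - 5*u + 4) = (u - 4)*(u + 1)*(u - 1)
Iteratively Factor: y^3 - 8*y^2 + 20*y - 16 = (y - 2)*(y^2 - 6*y + 8) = (y - 2)^2*(y - 4)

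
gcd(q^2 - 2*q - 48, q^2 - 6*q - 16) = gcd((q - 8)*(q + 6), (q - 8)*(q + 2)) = q - 8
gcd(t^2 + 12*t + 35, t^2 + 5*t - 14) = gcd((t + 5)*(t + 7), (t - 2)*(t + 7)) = t + 7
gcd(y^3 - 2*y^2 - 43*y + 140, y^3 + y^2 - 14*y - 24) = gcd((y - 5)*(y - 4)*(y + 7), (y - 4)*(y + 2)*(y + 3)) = y - 4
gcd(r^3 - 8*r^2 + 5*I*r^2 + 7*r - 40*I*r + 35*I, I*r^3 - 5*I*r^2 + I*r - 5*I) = 1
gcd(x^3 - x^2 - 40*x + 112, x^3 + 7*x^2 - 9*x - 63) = x + 7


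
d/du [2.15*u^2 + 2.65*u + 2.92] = 4.3*u + 2.65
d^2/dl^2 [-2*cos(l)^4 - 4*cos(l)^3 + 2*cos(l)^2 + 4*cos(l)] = 32*sin(l)^4 - 32*sin(l)^2 - cos(l) + 9*cos(3*l) + 4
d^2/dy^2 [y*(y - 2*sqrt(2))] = 2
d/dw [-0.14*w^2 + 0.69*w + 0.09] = 0.69 - 0.28*w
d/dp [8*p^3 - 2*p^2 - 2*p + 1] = 24*p^2 - 4*p - 2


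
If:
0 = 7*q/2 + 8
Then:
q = -16/7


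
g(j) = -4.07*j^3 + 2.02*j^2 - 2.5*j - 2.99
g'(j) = -12.21*j^2 + 4.04*j - 2.5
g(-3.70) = 240.07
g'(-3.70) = -184.60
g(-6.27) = 1095.32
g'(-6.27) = -507.84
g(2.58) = -65.89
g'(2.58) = -73.35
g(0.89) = -6.48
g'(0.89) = -8.58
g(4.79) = -415.92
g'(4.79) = -263.30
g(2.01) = -32.90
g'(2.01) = -43.71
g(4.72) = -397.76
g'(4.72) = -255.45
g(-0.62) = 0.31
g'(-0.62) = -9.70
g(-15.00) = 14225.26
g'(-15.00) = -2810.35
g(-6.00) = 963.85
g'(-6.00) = -466.30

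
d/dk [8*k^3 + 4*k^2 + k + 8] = 24*k^2 + 8*k + 1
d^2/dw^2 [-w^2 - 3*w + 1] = -2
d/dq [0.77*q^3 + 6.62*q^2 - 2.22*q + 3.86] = 2.31*q^2 + 13.24*q - 2.22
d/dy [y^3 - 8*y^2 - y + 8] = 3*y^2 - 16*y - 1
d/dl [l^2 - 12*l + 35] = 2*l - 12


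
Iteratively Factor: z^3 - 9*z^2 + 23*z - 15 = (z - 1)*(z^2 - 8*z + 15) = (z - 5)*(z - 1)*(z - 3)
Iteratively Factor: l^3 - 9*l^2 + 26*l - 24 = (l - 2)*(l^2 - 7*l + 12) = (l - 4)*(l - 2)*(l - 3)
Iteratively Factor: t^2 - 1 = (t + 1)*(t - 1)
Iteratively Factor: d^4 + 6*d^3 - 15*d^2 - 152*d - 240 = (d + 4)*(d^3 + 2*d^2 - 23*d - 60) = (d + 3)*(d + 4)*(d^2 - d - 20) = (d + 3)*(d + 4)^2*(d - 5)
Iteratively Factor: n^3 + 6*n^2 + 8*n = (n)*(n^2 + 6*n + 8) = n*(n + 4)*(n + 2)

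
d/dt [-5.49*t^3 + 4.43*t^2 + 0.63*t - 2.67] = -16.47*t^2 + 8.86*t + 0.63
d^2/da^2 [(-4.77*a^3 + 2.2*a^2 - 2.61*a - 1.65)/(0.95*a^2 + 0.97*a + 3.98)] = (3.5527136788005e-15*a^4 + 18.328904*a^3 - 169.334322*a^2 - 403.264638*a + 99.222422)/(0.857375*a^6 + 2.626275*a^5 + 13.457415*a^4 + 22.918093*a^3 + 56.379486*a^2 + 46.095564*a + 63.044792)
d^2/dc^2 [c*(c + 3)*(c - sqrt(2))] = 6*c - 2*sqrt(2) + 6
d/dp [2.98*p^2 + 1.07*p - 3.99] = 5.96*p + 1.07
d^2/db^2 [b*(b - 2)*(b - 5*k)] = 6*b - 10*k - 4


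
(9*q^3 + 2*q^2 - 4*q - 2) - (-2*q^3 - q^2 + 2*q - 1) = 11*q^3 + 3*q^2 - 6*q - 1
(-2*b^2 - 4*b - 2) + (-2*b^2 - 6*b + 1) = -4*b^2 - 10*b - 1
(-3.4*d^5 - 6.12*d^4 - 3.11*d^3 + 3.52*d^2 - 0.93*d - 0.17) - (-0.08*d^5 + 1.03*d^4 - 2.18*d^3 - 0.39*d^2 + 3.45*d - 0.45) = -3.32*d^5 - 7.15*d^4 - 0.93*d^3 + 3.91*d^2 - 4.38*d + 0.28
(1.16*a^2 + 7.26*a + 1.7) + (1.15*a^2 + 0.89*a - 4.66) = 2.31*a^2 + 8.15*a - 2.96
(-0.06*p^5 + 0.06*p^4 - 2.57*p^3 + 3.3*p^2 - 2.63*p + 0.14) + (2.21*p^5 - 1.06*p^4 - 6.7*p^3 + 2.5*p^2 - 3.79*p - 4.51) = 2.15*p^5 - 1.0*p^4 - 9.27*p^3 + 5.8*p^2 - 6.42*p - 4.37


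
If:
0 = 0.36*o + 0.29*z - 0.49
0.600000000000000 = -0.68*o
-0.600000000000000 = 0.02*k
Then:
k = -30.00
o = -0.88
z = 2.78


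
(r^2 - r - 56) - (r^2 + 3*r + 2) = -4*r - 58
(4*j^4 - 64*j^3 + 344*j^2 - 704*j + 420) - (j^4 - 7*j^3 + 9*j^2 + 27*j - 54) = 3*j^4 - 57*j^3 + 335*j^2 - 731*j + 474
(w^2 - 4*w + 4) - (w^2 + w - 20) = 24 - 5*w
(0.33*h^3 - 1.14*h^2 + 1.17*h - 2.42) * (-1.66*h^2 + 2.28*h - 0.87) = -0.5478*h^5 + 2.6448*h^4 - 4.8285*h^3 + 7.6766*h^2 - 6.5355*h + 2.1054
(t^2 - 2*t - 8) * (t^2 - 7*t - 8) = t^4 - 9*t^3 - 2*t^2 + 72*t + 64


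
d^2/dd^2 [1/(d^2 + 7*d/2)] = 4*(-2*d*(2*d + 7) + (4*d + 7)^2)/(d^3*(2*d + 7)^3)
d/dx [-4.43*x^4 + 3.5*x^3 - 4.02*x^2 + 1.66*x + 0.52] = -17.72*x^3 + 10.5*x^2 - 8.04*x + 1.66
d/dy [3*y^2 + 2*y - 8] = 6*y + 2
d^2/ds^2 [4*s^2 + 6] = 8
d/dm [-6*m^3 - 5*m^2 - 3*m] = -18*m^2 - 10*m - 3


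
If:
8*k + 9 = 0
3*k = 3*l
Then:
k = -9/8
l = -9/8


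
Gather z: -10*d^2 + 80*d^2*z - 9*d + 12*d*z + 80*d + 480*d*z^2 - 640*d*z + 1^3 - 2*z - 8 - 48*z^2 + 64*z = -10*d^2 + 71*d + z^2*(480*d - 48) + z*(80*d^2 - 628*d + 62) - 7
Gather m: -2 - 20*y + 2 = -20*y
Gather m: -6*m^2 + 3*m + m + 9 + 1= -6*m^2 + 4*m + 10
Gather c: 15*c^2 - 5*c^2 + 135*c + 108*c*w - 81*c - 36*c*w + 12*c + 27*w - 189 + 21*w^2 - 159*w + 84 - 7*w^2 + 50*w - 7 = 10*c^2 + c*(72*w + 66) + 14*w^2 - 82*w - 112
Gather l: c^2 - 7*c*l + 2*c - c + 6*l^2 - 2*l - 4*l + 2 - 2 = c^2 + c + 6*l^2 + l*(-7*c - 6)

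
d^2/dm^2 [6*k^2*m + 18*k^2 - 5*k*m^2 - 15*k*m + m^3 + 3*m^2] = -10*k + 6*m + 6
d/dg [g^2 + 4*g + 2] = 2*g + 4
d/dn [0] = 0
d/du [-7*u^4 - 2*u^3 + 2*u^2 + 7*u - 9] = -28*u^3 - 6*u^2 + 4*u + 7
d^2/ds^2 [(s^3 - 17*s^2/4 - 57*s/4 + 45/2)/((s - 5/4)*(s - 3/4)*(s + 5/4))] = 224*(-128*s^3 - 1872*s^2 - 1296*s - 801)/(4096*s^6 + 6144*s^5 - 8448*s^4 - 11008*s^3 + 7920*s^2 + 5400*s - 3375)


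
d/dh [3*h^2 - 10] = 6*h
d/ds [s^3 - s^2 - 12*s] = 3*s^2 - 2*s - 12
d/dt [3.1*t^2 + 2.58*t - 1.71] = 6.2*t + 2.58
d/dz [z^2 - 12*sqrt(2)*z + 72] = 2*z - 12*sqrt(2)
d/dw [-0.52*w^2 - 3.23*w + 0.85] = -1.04*w - 3.23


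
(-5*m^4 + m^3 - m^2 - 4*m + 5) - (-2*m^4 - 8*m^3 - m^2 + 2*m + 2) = -3*m^4 + 9*m^3 - 6*m + 3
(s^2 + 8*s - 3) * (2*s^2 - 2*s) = 2*s^4 + 14*s^3 - 22*s^2 + 6*s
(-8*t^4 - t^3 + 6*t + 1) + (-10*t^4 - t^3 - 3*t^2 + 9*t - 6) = -18*t^4 - 2*t^3 - 3*t^2 + 15*t - 5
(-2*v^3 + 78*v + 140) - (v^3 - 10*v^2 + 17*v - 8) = -3*v^3 + 10*v^2 + 61*v + 148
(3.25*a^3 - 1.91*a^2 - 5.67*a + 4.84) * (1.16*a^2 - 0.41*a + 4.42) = 3.77*a^5 - 3.5481*a^4 + 8.5709*a^3 - 0.5031*a^2 - 27.0458*a + 21.3928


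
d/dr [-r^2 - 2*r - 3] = -2*r - 2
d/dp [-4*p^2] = -8*p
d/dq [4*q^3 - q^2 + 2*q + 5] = 12*q^2 - 2*q + 2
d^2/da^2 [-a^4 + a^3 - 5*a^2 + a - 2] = -12*a^2 + 6*a - 10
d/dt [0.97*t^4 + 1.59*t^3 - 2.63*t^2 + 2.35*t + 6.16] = 3.88*t^3 + 4.77*t^2 - 5.26*t + 2.35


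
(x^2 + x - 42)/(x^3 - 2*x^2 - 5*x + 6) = (x^2 + x - 42)/(x^3 - 2*x^2 - 5*x + 6)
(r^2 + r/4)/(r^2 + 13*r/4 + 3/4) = r/(r + 3)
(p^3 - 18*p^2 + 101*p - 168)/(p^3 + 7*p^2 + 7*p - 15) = (p^3 - 18*p^2 + 101*p - 168)/(p^3 + 7*p^2 + 7*p - 15)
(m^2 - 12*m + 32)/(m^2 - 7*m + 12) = (m - 8)/(m - 3)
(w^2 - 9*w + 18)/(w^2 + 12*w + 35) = (w^2 - 9*w + 18)/(w^2 + 12*w + 35)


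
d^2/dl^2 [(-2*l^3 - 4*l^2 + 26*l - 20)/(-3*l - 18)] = 4*(l^3 + 18*l^2 + 108*l + 160)/(3*(l^3 + 18*l^2 + 108*l + 216))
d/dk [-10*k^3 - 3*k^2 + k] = -30*k^2 - 6*k + 1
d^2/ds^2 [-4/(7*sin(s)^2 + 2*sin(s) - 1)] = 8*(98*sin(s)^4 + 21*sin(s)^3 - 131*sin(s)^2 - 41*sin(s) - 11)/(7*sin(s)^2 + 2*sin(s) - 1)^3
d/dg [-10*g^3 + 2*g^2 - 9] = 2*g*(2 - 15*g)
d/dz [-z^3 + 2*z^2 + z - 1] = -3*z^2 + 4*z + 1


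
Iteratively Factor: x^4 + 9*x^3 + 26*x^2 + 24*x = (x + 2)*(x^3 + 7*x^2 + 12*x) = x*(x + 2)*(x^2 + 7*x + 12) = x*(x + 2)*(x + 3)*(x + 4)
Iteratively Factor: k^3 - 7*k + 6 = (k - 1)*(k^2 + k - 6) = (k - 2)*(k - 1)*(k + 3)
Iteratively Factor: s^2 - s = (s - 1)*(s)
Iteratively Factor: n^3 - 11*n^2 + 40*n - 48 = (n - 3)*(n^2 - 8*n + 16) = (n - 4)*(n - 3)*(n - 4)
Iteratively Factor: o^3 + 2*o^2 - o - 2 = (o + 1)*(o^2 + o - 2) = (o - 1)*(o + 1)*(o + 2)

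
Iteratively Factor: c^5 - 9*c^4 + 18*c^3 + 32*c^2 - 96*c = (c + 2)*(c^4 - 11*c^3 + 40*c^2 - 48*c) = (c - 4)*(c + 2)*(c^3 - 7*c^2 + 12*c) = (c - 4)*(c - 3)*(c + 2)*(c^2 - 4*c) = c*(c - 4)*(c - 3)*(c + 2)*(c - 4)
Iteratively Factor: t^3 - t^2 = (t - 1)*(t^2) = t*(t - 1)*(t)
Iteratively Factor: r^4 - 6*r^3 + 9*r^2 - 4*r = (r - 1)*(r^3 - 5*r^2 + 4*r) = r*(r - 1)*(r^2 - 5*r + 4) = r*(r - 4)*(r - 1)*(r - 1)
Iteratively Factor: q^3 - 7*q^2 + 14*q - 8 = (q - 4)*(q^2 - 3*q + 2) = (q - 4)*(q - 1)*(q - 2)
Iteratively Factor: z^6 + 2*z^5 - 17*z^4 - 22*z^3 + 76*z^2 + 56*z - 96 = (z + 4)*(z^5 - 2*z^4 - 9*z^3 + 14*z^2 + 20*z - 24) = (z - 1)*(z + 4)*(z^4 - z^3 - 10*z^2 + 4*z + 24) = (z - 1)*(z + 2)*(z + 4)*(z^3 - 3*z^2 - 4*z + 12) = (z - 3)*(z - 1)*(z + 2)*(z + 4)*(z^2 - 4) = (z - 3)*(z - 2)*(z - 1)*(z + 2)*(z + 4)*(z + 2)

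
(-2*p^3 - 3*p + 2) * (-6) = 12*p^3 + 18*p - 12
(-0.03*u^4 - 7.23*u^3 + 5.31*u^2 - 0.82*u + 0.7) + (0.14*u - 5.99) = -0.03*u^4 - 7.23*u^3 + 5.31*u^2 - 0.68*u - 5.29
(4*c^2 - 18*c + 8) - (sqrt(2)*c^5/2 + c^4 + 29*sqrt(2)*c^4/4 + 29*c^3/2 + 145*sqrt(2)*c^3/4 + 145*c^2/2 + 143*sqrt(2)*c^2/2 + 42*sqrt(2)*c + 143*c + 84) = -sqrt(2)*c^5/2 - 29*sqrt(2)*c^4/4 - c^4 - 145*sqrt(2)*c^3/4 - 29*c^3/2 - 143*sqrt(2)*c^2/2 - 137*c^2/2 - 161*c - 42*sqrt(2)*c - 76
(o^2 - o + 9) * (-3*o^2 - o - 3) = -3*o^4 + 2*o^3 - 29*o^2 - 6*o - 27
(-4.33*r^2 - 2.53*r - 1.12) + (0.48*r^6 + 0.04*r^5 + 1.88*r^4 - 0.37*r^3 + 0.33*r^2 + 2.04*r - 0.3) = 0.48*r^6 + 0.04*r^5 + 1.88*r^4 - 0.37*r^3 - 4.0*r^2 - 0.49*r - 1.42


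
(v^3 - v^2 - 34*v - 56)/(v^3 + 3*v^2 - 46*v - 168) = (v + 2)/(v + 6)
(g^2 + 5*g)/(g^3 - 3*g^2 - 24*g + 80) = g/(g^2 - 8*g + 16)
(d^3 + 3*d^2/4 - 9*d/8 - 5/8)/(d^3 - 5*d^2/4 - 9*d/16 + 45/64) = 8*(8*d^3 + 6*d^2 - 9*d - 5)/(64*d^3 - 80*d^2 - 36*d + 45)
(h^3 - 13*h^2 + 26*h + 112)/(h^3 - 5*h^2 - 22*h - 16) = (h - 7)/(h + 1)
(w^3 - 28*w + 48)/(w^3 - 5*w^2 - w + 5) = (w^3 - 28*w + 48)/(w^3 - 5*w^2 - w + 5)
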